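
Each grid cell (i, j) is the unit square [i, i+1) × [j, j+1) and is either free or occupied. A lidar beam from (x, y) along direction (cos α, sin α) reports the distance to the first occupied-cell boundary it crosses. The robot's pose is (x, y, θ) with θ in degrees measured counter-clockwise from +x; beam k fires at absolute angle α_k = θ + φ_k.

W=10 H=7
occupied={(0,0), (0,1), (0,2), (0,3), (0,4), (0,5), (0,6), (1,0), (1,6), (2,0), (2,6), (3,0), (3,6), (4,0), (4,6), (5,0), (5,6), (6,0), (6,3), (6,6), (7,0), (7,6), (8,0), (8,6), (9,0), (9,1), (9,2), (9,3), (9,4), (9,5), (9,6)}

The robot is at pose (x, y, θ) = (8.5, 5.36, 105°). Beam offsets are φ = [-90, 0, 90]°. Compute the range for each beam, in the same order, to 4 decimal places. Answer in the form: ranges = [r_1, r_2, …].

beam 1: φ=-90°, α=15°
  dir = (cos 15°, sin 15°) = (0.9659, 0.2588); from cell (8,5)
  next x-line at t=0.5176, next y-line at t=2.4728; Δt_x=1.0353, Δt_y=3.8637
    x: enter (9,5) at t=0.5176 ← occupied
  → r_1 = 0.5176
beam 2: φ=0°, α=105°
  dir = (cos 105°, sin 105°) = (-0.2588, 0.9659); from cell (8,5)
  next x-line at t=1.9319, next y-line at t=0.6626; Δt_x=3.8637, Δt_y=1.0353
    y: enter (8,6) at t=0.6626 ← occupied
  → r_2 = 0.6626
beam 3: φ=90°, α=195°
  dir = (cos 195°, sin 195°) = (-0.9659, -0.2588); from cell (8,5)
  next x-line at t=0.5176, next y-line at t=1.3909; Δt_x=1.0353, Δt_y=3.8637
    x: enter (7,5) at t=0.5176
    y: enter (7,4) at t=1.3909
    x: enter (6,4) at t=1.5529
    x: enter (5,4) at t=2.5882
    x: enter (4,4) at t=3.6235
    x: enter (3,4) at t=4.6587
    y: enter (3,3) at t=5.2546
    x: enter (2,3) at t=5.6940
    x: enter (1,3) at t=6.7293
    x: enter (0,3) at t=7.7646 ← occupied
  → r_3 = 7.7646

ranges = [0.5176, 0.6626, 7.7646]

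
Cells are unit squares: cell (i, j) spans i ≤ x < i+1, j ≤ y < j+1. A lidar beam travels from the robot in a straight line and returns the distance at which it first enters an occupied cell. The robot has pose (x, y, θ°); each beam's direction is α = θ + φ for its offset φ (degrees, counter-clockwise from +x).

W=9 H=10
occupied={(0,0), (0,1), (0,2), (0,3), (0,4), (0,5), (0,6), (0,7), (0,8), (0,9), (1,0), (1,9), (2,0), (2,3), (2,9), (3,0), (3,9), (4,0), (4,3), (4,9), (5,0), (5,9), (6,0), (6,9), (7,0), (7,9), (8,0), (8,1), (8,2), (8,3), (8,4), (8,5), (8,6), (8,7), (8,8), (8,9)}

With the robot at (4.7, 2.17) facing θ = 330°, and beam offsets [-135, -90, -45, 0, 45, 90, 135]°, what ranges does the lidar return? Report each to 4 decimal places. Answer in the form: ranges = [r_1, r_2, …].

beam 1: φ=-135°, α=195°
  d=(-0.9659,-0.2588)  start (4,2)  tX=0.7247 tY=0.6568  stride 1/|dx|=1.0353 1/|dy|=3.8637
    cross y-line → (4,1), t=0.6568
    cross x-line → (3,1), t=0.7247
    cross x-line → (2,1), t=1.7600
    cross x-line → (1,1), t=2.7952
    cross x-line → (0,1), t=3.8305 (wall)
  → r_1 = 3.8305
beam 2: φ=-90°, α=240°
  d=(-0.5000,-0.8660)  start (4,2)  tX=1.4000 tY=0.1963  stride 1/|dx|=2.0000 1/|dy|=1.1547
    cross y-line → (4,1), t=0.1963
    cross y-line → (4,0), t=1.3510 (wall)
  → r_2 = 1.3510
beam 3: φ=-45°, α=285°
  d=(0.2588,-0.9659)  start (4,2)  tX=1.1591 tY=0.1760  stride 1/|dx|=3.8637 1/|dy|=1.0353
    cross y-line → (4,1), t=0.1760
    cross x-line → (5,1), t=1.1591
    cross y-line → (5,0), t=1.2113 (wall)
  → r_3 = 1.2113
beam 4: φ=0°, α=330°
  d=(0.8660,-0.5000)  start (4,2)  tX=0.3464 tY=0.3400  stride 1/|dx|=1.1547 1/|dy|=2.0000
    cross y-line → (4,1), t=0.3400
    cross x-line → (5,1), t=0.3464
    cross x-line → (6,1), t=1.5011
    cross y-line → (6,0), t=2.3400 (wall)
  → r_4 = 2.3400
beam 5: φ=45°, α=15°
  d=(0.9659,0.2588)  start (4,2)  tX=0.3106 tY=3.2069  stride 1/|dx|=1.0353 1/|dy|=3.8637
    cross x-line → (5,2), t=0.3106
    cross x-line → (6,2), t=1.3459
    cross x-line → (7,2), t=2.3811
    cross y-line → (7,3), t=3.2069
    cross x-line → (8,3), t=3.4164 (wall)
  → r_5 = 3.4164
beam 6: φ=90°, α=60°
  d=(0.5000,0.8660)  start (4,2)  tX=0.6000 tY=0.9584  stride 1/|dx|=2.0000 1/|dy|=1.1547
    cross x-line → (5,2), t=0.6000
    cross y-line → (5,3), t=0.9584
    cross y-line → (5,4), t=2.1131
    cross x-line → (6,4), t=2.6000
    cross y-line → (6,5), t=3.2678
    cross y-line → (6,6), t=4.4225
    cross x-line → (7,6), t=4.6000
    cross y-line → (7,7), t=5.5772
    cross x-line → (8,7), t=6.6000 (wall)
  → r_6 = 6.6000
beam 7: φ=135°, α=105°
  d=(-0.2588,0.9659)  start (4,2)  tX=2.7046 tY=0.8593  stride 1/|dx|=3.8637 1/|dy|=1.0353
    cross y-line → (4,3), t=0.8593 (wall)
  → r_7 = 0.8593

ranges = [3.8305, 1.3510, 1.2113, 2.3400, 3.4164, 6.6000, 0.8593]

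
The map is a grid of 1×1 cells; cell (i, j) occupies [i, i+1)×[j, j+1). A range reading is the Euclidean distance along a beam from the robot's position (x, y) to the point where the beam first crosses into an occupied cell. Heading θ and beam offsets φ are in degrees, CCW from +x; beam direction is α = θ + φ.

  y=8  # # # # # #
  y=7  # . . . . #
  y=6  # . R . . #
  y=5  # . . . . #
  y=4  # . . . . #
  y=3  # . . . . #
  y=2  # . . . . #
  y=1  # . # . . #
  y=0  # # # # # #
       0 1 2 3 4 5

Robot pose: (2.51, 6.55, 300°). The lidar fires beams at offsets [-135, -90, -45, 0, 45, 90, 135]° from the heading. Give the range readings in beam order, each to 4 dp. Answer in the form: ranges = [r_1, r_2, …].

ranges = [1.5633, 1.7436, 5.7458, 4.9800, 2.5778, 2.8752, 1.5012]

beam 1: φ=-135°, α=165°
  d=(-0.9659,0.2588)  start (2,6)  tX=0.5280 tY=1.7387  stride 1/|dx|=1.0353 1/|dy|=3.8637
    cross x-line → (1,6), t=0.5280
    cross x-line → (0,6), t=1.5633 (wall)
  → r_1 = 1.5633
beam 2: φ=-90°, α=210°
  d=(-0.8660,-0.5000)  start (2,6)  tX=0.5889 tY=1.1000  stride 1/|dx|=1.1547 1/|dy|=2.0000
    cross x-line → (1,6), t=0.5889
    cross y-line → (1,5), t=1.1000
    cross x-line → (0,5), t=1.7436 (wall)
  → r_2 = 1.7436
beam 3: φ=-45°, α=255°
  d=(-0.2588,-0.9659)  start (2,6)  tX=1.9705 tY=0.5694  stride 1/|dx|=3.8637 1/|dy|=1.0353
    cross y-line → (2,5), t=0.5694
    cross y-line → (2,4), t=1.6047
    cross x-line → (1,4), t=1.9705
    cross y-line → (1,3), t=2.6400
    cross y-line → (1,2), t=3.6752
    cross y-line → (1,1), t=4.7105
    cross y-line → (1,0), t=5.7458 (wall)
  → r_3 = 5.7458
beam 4: φ=0°, α=300°
  d=(0.5000,-0.8660)  start (2,6)  tX=0.9800 tY=0.6351  stride 1/|dx|=2.0000 1/|dy|=1.1547
    cross y-line → (2,5), t=0.6351
    cross x-line → (3,5), t=0.9800
    cross y-line → (3,4), t=1.7898
    cross y-line → (3,3), t=2.9445
    cross x-line → (4,3), t=2.9800
    cross y-line → (4,2), t=4.0992
    cross x-line → (5,2), t=4.9800 (wall)
  → r_4 = 4.9800
beam 5: φ=45°, α=345°
  d=(0.9659,-0.2588)  start (2,6)  tX=0.5073 tY=2.1250  stride 1/|dx|=1.0353 1/|dy|=3.8637
    cross x-line → (3,6), t=0.5073
    cross x-line → (4,6), t=1.5426
    cross y-line → (4,5), t=2.1250
    cross x-line → (5,5), t=2.5778 (wall)
  → r_5 = 2.5778
beam 6: φ=90°, α=30°
  d=(0.8660,0.5000)  start (2,6)  tX=0.5658 tY=0.9000  stride 1/|dx|=1.1547 1/|dy|=2.0000
    cross x-line → (3,6), t=0.5658
    cross y-line → (3,7), t=0.9000
    cross x-line → (4,7), t=1.7205
    cross x-line → (5,7), t=2.8752 (wall)
  → r_6 = 2.8752
beam 7: φ=135°, α=75°
  d=(0.2588,0.9659)  start (2,6)  tX=1.8932 tY=0.4659  stride 1/|dx|=3.8637 1/|dy|=1.0353
    cross y-line → (2,7), t=0.4659
    cross y-line → (2,8), t=1.5012 (wall)
  → r_7 = 1.5012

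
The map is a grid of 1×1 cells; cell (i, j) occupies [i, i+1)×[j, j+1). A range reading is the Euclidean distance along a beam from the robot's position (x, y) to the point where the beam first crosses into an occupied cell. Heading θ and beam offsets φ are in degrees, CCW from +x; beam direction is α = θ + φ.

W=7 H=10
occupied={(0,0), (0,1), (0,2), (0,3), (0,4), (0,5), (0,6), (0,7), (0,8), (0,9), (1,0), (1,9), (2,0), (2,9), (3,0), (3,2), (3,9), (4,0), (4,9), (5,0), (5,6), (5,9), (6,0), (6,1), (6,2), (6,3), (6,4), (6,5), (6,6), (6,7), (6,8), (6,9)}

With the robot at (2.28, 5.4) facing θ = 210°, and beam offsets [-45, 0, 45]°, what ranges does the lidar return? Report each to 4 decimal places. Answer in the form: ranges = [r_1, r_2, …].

beam 1: φ=-45°, α=165°
  dir = (cos 165°, sin 165°) = (-0.9659, 0.2588); from cell (2,5)
  next x-line at t=0.2899, next y-line at t=2.3182; Δt_x=1.0353, Δt_y=3.8637
    x: enter (1,5) at t=0.2899
    x: enter (0,5) at t=1.3252 ← occupied
  → r_1 = 1.3252
beam 2: φ=0°, α=210°
  dir = (cos 210°, sin 210°) = (-0.8660, -0.5000); from cell (2,5)
  next x-line at t=0.3233, next y-line at t=0.8000; Δt_x=1.1547, Δt_y=2.0000
    x: enter (1,5) at t=0.3233
    y: enter (1,4) at t=0.8000
    x: enter (0,4) at t=1.4780 ← occupied
  → r_2 = 1.4780
beam 3: φ=45°, α=255°
  dir = (cos 255°, sin 255°) = (-0.2588, -0.9659); from cell (2,5)
  next x-line at t=1.0818, next y-line at t=0.4141; Δt_x=3.8637, Δt_y=1.0353
    y: enter (2,4) at t=0.4141
    x: enter (1,4) at t=1.0818
    y: enter (1,3) at t=1.4494
    y: enter (1,2) at t=2.4847
    y: enter (1,1) at t=3.5199
    y: enter (1,0) at t=4.5552 ← occupied
  → r_3 = 4.5552

ranges = [1.3252, 1.4780, 4.5552]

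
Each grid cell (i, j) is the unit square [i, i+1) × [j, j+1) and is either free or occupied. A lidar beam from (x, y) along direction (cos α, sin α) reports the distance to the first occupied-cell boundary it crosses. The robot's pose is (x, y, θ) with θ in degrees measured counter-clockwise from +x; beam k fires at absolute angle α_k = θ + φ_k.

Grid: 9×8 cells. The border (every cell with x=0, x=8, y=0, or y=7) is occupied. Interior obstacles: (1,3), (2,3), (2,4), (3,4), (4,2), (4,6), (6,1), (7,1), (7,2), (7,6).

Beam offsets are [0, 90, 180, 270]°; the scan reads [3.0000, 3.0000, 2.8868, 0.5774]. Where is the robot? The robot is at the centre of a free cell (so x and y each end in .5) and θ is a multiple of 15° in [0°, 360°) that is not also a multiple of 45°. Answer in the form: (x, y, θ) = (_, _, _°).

The pose lattice has 32·16 = 512 candidates. Test each by forward raycasting.
  (2.5, 2.5, 15°): beam 1 = 1.5529 ≠ 3.0000 ✗
  (5.5, 3.5, 210°): beam 1 = 1.0000 ≠ 3.0000 ✗
  (5.5, 3.5, 60°): beam 2 = 1.7321 ≠ 3.0000 ✗
  (3.5, 3.5, 210°): beam 1 = 0.5774 ≠ 3.0000 ✗
  …
  (4.5, 4.5, 300°): r_1=3.0000, r_2=3.0000, r_3=2.8868, r_4=0.5774 — all match ✓
No second candidate reproduces the full scan.

(x, y, θ) = (4.5, 4.5, 300°)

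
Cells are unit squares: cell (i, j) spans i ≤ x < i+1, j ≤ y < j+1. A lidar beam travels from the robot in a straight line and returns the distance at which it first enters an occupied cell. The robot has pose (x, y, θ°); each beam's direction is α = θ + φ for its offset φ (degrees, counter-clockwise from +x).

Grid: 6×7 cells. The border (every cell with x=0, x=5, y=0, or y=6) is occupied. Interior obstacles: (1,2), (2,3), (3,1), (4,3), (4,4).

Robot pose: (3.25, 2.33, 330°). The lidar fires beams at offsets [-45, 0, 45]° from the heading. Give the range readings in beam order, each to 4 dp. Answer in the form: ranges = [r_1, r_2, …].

ranges = [0.3416, 0.6600, 1.8117]

beam 1: φ=-45°, α=285°
  dir = (cos 285°, sin 285°) = (0.2588, -0.9659); from cell (3,2)
  next x-line at t=2.8978, next y-line at t=0.3416; Δt_x=3.8637, Δt_y=1.0353
    y: enter (3,1) at t=0.3416 ← occupied
  → r_1 = 0.3416
beam 2: φ=0°, α=330°
  dir = (cos 330°, sin 330°) = (0.8660, -0.5000); from cell (3,2)
  next x-line at t=0.8660, next y-line at t=0.6600; Δt_x=1.1547, Δt_y=2.0000
    y: enter (3,1) at t=0.6600 ← occupied
  → r_2 = 0.6600
beam 3: φ=45°, α=15°
  dir = (cos 15°, sin 15°) = (0.9659, 0.2588); from cell (3,2)
  next x-line at t=0.7765, next y-line at t=2.5887; Δt_x=1.0353, Δt_y=3.8637
    x: enter (4,2) at t=0.7765
    x: enter (5,2) at t=1.8117 ← occupied
  → r_3 = 1.8117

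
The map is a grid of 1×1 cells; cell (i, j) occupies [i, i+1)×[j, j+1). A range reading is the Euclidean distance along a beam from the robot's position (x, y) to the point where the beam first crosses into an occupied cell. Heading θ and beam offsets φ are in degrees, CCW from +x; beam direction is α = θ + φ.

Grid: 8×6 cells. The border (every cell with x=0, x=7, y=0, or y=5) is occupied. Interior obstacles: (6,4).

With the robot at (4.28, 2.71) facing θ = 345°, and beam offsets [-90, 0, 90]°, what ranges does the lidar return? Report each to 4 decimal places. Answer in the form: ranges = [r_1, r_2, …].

beam 1: φ=-90°, α=255°
  d=(-0.2588,-0.9659)  start (4,2)  tX=1.0818 tY=0.7350  stride 1/|dx|=3.8637 1/|dy|=1.0353
    cross y-line → (4,1), t=0.7350
    cross x-line → (3,1), t=1.0818
    cross y-line → (3,0), t=1.7703 (wall)
  → r_1 = 1.7703
beam 2: φ=0°, α=345°
  d=(0.9659,-0.2588)  start (4,2)  tX=0.7454 tY=2.7432  stride 1/|dx|=1.0353 1/|dy|=3.8637
    cross x-line → (5,2), t=0.7454
    cross x-line → (6,2), t=1.7807
    cross y-line → (6,1), t=2.7432
    cross x-line → (7,1), t=2.8160 (wall)
  → r_2 = 2.8160
beam 3: φ=90°, α=75°
  d=(0.2588,0.9659)  start (4,2)  tX=2.7819 tY=0.3002  stride 1/|dx|=3.8637 1/|dy|=1.0353
    cross y-line → (4,3), t=0.3002
    cross y-line → (4,4), t=1.3355
    cross y-line → (4,5), t=2.3708 (wall)
  → r_3 = 2.3708

ranges = [1.7703, 2.8160, 2.3708]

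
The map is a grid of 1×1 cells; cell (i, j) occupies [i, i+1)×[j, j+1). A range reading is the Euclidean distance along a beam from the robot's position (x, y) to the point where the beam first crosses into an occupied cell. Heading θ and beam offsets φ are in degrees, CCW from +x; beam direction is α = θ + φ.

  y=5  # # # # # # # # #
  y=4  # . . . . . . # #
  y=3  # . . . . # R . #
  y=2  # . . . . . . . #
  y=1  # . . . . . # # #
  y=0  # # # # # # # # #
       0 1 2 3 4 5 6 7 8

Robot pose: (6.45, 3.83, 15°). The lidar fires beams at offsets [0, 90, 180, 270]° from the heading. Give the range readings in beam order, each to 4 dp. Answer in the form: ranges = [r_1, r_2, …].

beam 1: φ=0°, α=15°
  d=(0.9659,0.2588)  start (6,3)  tX=0.5694 tY=0.6568  stride 1/|dx|=1.0353 1/|dy|=3.8637
    cross x-line → (7,3), t=0.5694
    cross y-line → (7,4), t=0.6568 (wall)
  → r_1 = 0.6568
beam 2: φ=90°, α=105°
  d=(-0.2588,0.9659)  start (6,3)  tX=1.7387 tY=0.1760  stride 1/|dx|=3.8637 1/|dy|=1.0353
    cross y-line → (6,4), t=0.1760
    cross y-line → (6,5), t=1.2113 (wall)
  → r_2 = 1.2113
beam 3: φ=180°, α=195°
  d=(-0.9659,-0.2588)  start (6,3)  tX=0.4659 tY=3.2069  stride 1/|dx|=1.0353 1/|dy|=3.8637
    cross x-line → (5,3), t=0.4659 (wall)
  → r_3 = 0.4659
beam 4: φ=270°, α=285°
  d=(0.2588,-0.9659)  start (6,3)  tX=2.1250 tY=0.8593  stride 1/|dx|=3.8637 1/|dy|=1.0353
    cross y-line → (6,2), t=0.8593
    cross y-line → (6,1), t=1.8946 (wall)
  → r_4 = 1.8946

ranges = [0.6568, 1.2113, 0.4659, 1.8946]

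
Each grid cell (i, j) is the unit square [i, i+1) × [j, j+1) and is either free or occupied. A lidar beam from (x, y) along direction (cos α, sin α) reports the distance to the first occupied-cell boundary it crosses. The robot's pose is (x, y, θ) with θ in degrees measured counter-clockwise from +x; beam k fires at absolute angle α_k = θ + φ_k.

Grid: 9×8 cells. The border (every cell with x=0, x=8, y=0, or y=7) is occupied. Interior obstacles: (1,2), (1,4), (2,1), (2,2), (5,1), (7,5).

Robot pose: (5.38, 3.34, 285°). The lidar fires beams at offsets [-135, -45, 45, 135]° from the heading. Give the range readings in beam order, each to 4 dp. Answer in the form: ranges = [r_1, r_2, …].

beam 1: φ=-135°, α=150°
  dir = (cos 150°, sin 150°) = (-0.8660, 0.5000); from cell (5,3)
  next x-line at t=0.4388, next y-line at t=1.3200; Δt_x=1.1547, Δt_y=2.0000
    x: enter (4,3) at t=0.4388
    y: enter (4,4) at t=1.3200
    x: enter (3,4) at t=1.5935
    x: enter (2,4) at t=2.7482
    y: enter (2,5) at t=3.3200
    x: enter (1,5) at t=3.9029
    x: enter (0,5) at t=5.0576 ← occupied
  → r_1 = 5.0576
beam 2: φ=-45°, α=240°
  dir = (cos 240°, sin 240°) = (-0.5000, -0.8660); from cell (5,3)
  next x-line at t=0.7600, next y-line at t=0.3926; Δt_x=2.0000, Δt_y=1.1547
    y: enter (5,2) at t=0.3926
    x: enter (4,2) at t=0.7600
    y: enter (4,1) at t=1.5473
    y: enter (4,0) at t=2.7020 ← occupied
  → r_2 = 2.7020
beam 3: φ=45°, α=330°
  dir = (cos 330°, sin 330°) = (0.8660, -0.5000); from cell (5,3)
  next x-line at t=0.7159, next y-line at t=0.6800; Δt_x=1.1547, Δt_y=2.0000
    y: enter (5,2) at t=0.6800
    x: enter (6,2) at t=0.7159
    x: enter (7,2) at t=1.8706
    y: enter (7,1) at t=2.6800
    x: enter (8,1) at t=3.0253 ← occupied
  → r_3 = 3.0253
beam 4: φ=135°, α=60°
  dir = (cos 60°, sin 60°) = (0.5000, 0.8660); from cell (5,3)
  next x-line at t=1.2400, next y-line at t=0.7621; Δt_x=2.0000, Δt_y=1.1547
    y: enter (5,4) at t=0.7621
    x: enter (6,4) at t=1.2400
    y: enter (6,5) at t=1.9168
    y: enter (6,6) at t=3.0715
    x: enter (7,6) at t=3.2400
    y: enter (7,7) at t=4.2262 ← occupied
  → r_4 = 4.2262

ranges = [5.0576, 2.7020, 3.0253, 4.2262]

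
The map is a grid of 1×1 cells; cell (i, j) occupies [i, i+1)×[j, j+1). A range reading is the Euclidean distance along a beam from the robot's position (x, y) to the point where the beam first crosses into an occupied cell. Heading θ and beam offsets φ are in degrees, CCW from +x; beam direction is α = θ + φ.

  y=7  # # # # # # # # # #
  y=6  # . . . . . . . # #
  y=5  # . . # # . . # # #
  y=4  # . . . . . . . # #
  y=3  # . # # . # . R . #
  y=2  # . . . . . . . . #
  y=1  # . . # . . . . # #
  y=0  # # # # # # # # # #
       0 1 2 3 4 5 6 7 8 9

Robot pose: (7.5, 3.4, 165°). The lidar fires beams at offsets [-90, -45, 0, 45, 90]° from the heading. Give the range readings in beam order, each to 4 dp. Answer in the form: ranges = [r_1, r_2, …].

beam 1: φ=-90°, α=75°
  d=(0.2588,0.9659)  start (7,3)  tX=1.9319 tY=0.6212  stride 1/|dx|=3.8637 1/|dy|=1.0353
    cross y-line → (7,4), t=0.6212
    cross y-line → (7,5), t=1.6564 (wall)
  → r_1 = 1.6564
beam 2: φ=-45°, α=120°
  d=(-0.5000,0.8660)  start (7,3)  tX=1.0000 tY=0.6928  stride 1/|dx|=2.0000 1/|dy|=1.1547
    cross y-line → (7,4), t=0.6928
    cross x-line → (6,4), t=1.0000
    cross y-line → (6,5), t=1.8475
    cross x-line → (5,5), t=3.0000
    cross y-line → (5,6), t=3.0022
    cross y-line → (5,7), t=4.1569 (wall)
  → r_2 = 4.1569
beam 3: φ=0°, α=165°
  d=(-0.9659,0.2588)  start (7,3)  tX=0.5176 tY=2.3182  stride 1/|dx|=1.0353 1/|dy|=3.8637
    cross x-line → (6,3), t=0.5176
    cross x-line → (5,3), t=1.5529 (wall)
  → r_3 = 1.5529
beam 4: φ=45°, α=210°
  d=(-0.8660,-0.5000)  start (7,3)  tX=0.5774 tY=0.8000  stride 1/|dx|=1.1547 1/|dy|=2.0000
    cross x-line → (6,3), t=0.5774
    cross y-line → (6,2), t=0.8000
    cross x-line → (5,2), t=1.7321
    cross y-line → (5,1), t=2.8000
    cross x-line → (4,1), t=2.8868
    cross x-line → (3,1), t=4.0415 (wall)
  → r_4 = 4.0415
beam 5: φ=90°, α=255°
  d=(-0.2588,-0.9659)  start (7,3)  tX=1.9319 tY=0.4141  stride 1/|dx|=3.8637 1/|dy|=1.0353
    cross y-line → (7,2), t=0.4141
    cross y-line → (7,1), t=1.4494
    cross x-line → (6,1), t=1.9319
    cross y-line → (6,0), t=2.4847 (wall)
  → r_5 = 2.4847

ranges = [1.6564, 4.1569, 1.5529, 4.0415, 2.4847]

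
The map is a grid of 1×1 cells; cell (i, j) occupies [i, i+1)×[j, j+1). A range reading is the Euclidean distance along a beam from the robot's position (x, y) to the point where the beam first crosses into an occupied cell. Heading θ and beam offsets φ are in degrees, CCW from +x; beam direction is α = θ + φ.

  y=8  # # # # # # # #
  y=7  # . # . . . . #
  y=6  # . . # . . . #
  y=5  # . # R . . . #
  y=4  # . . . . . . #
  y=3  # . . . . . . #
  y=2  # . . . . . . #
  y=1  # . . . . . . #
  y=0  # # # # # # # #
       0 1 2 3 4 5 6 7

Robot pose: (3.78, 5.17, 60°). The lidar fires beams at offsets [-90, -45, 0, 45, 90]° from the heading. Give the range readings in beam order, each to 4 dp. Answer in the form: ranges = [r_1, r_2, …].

beam 1: φ=-90°, α=330°
  cosα=0.8660 sinα=-0.5000 | (3,5) | tMaxX 0.2540 tMaxY 0.3400 | tΔX 1.1547 tΔY 2.0000
    t=0.2540 [x] (4,5)
    t=0.3400 [y] (4,4)
    t=1.4087 [x] (5,4)
    t=2.3400 [y] (5,3)
    t=2.5634 [x] (6,3)
    t=3.7181 [x] (7,3) — stop
  → r_1 = 3.7181
beam 2: φ=-45°, α=15°
  cosα=0.9659 sinα=0.2588 | (3,5) | tMaxX 0.2278 tMaxY 3.2069 | tΔX 1.0353 tΔY 3.8637
    t=0.2278 [x] (4,5)
    t=1.2630 [x] (5,5)
    t=2.2983 [x] (6,5)
    t=3.2069 [y] (6,6)
    t=3.3336 [x] (7,6) — stop
  → r_2 = 3.3336
beam 3: φ=0°, α=60°
  cosα=0.5000 sinα=0.8660 | (3,5) | tMaxX 0.4400 tMaxY 0.9584 | tΔX 2.0000 tΔY 1.1547
    t=0.4400 [x] (4,5)
    t=0.9584 [y] (4,6)
    t=2.1131 [y] (4,7)
    t=2.4400 [x] (5,7)
    t=3.2678 [y] (5,8) — stop
  → r_3 = 3.2678
beam 4: φ=45°, α=105°
  cosα=-0.2588 sinα=0.9659 | (3,5) | tMaxX 3.0137 tMaxY 0.8593 | tΔX 3.8637 tΔY 1.0353
    t=0.8593 [y] (3,6) — stop
  → r_4 = 0.8593
beam 5: φ=90°, α=150°
  cosα=-0.8660 sinα=0.5000 | (3,5) | tMaxX 0.9007 tMaxY 1.6600 | tΔX 1.1547 tΔY 2.0000
    t=0.9007 [x] (2,5) — stop
  → r_5 = 0.9007

ranges = [3.7181, 3.3336, 3.2678, 0.8593, 0.9007]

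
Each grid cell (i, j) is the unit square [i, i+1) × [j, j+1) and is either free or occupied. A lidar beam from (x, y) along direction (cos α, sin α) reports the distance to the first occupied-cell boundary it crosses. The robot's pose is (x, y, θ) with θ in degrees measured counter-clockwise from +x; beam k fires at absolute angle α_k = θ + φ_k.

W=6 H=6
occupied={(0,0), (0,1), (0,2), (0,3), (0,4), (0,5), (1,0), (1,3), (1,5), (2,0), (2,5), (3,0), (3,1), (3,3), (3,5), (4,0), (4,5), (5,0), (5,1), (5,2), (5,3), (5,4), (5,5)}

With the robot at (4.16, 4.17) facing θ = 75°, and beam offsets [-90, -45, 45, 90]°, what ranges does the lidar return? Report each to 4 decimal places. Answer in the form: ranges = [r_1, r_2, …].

beam 1: φ=-90°, α=345°
  d=(0.9659,-0.2588)  start (4,4)  tX=0.8696 tY=0.6568  stride 1/|dx|=1.0353 1/|dy|=3.8637
    cross y-line → (4,3), t=0.6568
    cross x-line → (5,3), t=0.8696 (wall)
  → r_1 = 0.8696
beam 2: φ=-45°, α=30°
  d=(0.8660,0.5000)  start (4,4)  tX=0.9699 tY=1.6600  stride 1/|dx|=1.1547 1/|dy|=2.0000
    cross x-line → (5,4), t=0.9699 (wall)
  → r_2 = 0.9699
beam 3: φ=45°, α=120°
  d=(-0.5000,0.8660)  start (4,4)  tX=0.3200 tY=0.9584  stride 1/|dx|=2.0000 1/|dy|=1.1547
    cross x-line → (3,4), t=0.3200
    cross y-line → (3,5), t=0.9584 (wall)
  → r_3 = 0.9584
beam 4: φ=90°, α=165°
  d=(-0.9659,0.2588)  start (4,4)  tX=0.1656 tY=3.2069  stride 1/|dx|=1.0353 1/|dy|=3.8637
    cross x-line → (3,4), t=0.1656
    cross x-line → (2,4), t=1.2009
    cross x-line → (1,4), t=2.2362
    cross y-line → (1,5), t=3.2069 (wall)
  → r_4 = 3.2069

ranges = [0.8696, 0.9699, 0.9584, 3.2069]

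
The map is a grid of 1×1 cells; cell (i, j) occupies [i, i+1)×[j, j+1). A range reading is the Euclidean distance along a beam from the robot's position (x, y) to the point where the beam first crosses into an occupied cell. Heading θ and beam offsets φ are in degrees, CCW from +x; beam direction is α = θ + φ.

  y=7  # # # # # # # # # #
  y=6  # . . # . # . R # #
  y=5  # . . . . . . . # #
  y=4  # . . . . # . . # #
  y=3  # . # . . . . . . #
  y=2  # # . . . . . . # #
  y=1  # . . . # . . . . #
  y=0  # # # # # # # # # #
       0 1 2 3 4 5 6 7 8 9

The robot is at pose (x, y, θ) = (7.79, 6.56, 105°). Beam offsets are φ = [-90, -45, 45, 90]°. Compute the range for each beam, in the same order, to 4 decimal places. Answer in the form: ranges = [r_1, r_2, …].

beam 1: φ=-90°, α=15°
  direction (0.9659, 0.2588); cell (7,6); t to first gridline: x 0.2174, y 1.7000 (then +1.0353 / +3.8637)
    (8,6) via x @ 0.2174  # hit
  → r_1 = 0.2174
beam 2: φ=-45°, α=60°
  direction (0.5000, 0.8660); cell (7,6); t to first gridline: x 0.4200, y 0.5081 (then +2.0000 / +1.1547)
    (8,6) via x @ 0.4200  # hit
  → r_2 = 0.4200
beam 3: φ=45°, α=150°
  direction (-0.8660, 0.5000); cell (7,6); t to first gridline: x 0.9122, y 0.8800 (then +1.1547 / +2.0000)
    (7,7) via y @ 0.8800  # hit
  → r_3 = 0.8800
beam 4: φ=90°, α=195°
  direction (-0.9659, -0.2588); cell (7,6); t to first gridline: x 0.8179, y 2.1637 (then +1.0353 / +3.8637)
    (6,6) via x @ 0.8179
    (5,6) via x @ 1.8531  # hit
  → r_4 = 1.8531

ranges = [0.2174, 0.4200, 0.8800, 1.8531]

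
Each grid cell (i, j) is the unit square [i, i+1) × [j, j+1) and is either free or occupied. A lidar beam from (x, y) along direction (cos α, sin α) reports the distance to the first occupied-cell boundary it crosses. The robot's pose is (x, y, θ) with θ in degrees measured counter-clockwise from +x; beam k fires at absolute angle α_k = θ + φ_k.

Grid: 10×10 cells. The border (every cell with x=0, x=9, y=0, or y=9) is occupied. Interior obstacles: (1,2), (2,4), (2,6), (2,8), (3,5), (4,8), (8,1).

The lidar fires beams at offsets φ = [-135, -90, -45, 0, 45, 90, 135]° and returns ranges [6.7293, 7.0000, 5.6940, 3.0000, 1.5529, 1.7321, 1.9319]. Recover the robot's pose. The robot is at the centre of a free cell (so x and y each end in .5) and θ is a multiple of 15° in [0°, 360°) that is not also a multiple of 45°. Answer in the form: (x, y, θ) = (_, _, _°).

(x, y, θ) = (6.5, 2.5, 210°)

The pose lattice has 57·16 = 912 candidates. Test each by forward raycasting.
  (3.5, 4.5, 150°): beam 1 = 5.6940 ≠ 6.7293 ✗
  (3.5, 6.5, 75°): beam 1 = 0.5774 ≠ 6.7293 ✗
  (2.5, 5.5, 60°): beam 1 = 0.5176 ≠ 6.7293 ✗
  …
  (6.5, 2.5, 210°): r_1=6.7293, r_2=7.0000, r_3=5.6940, r_4=3.0000, r_5=1.5529, r_6=1.7321, r_7=1.9319 — all match ✓
Only this pose fits every beam.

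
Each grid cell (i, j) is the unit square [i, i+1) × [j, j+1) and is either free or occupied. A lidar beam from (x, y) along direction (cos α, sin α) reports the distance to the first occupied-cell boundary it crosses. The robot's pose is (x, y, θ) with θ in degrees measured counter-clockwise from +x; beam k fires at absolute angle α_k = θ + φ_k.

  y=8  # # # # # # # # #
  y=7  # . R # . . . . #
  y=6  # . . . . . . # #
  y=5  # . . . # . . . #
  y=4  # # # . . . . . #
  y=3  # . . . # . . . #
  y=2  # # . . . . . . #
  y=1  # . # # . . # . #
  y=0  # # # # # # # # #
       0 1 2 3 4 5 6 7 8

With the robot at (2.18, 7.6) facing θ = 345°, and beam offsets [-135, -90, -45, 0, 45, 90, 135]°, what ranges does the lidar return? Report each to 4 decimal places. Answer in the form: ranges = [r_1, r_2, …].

ranges = [1.3625, 2.6917, 4.1569, 0.8489, 0.8000, 0.4141, 0.4619]

beam 1: φ=-135°, α=210°
  cosα=-0.8660 sinα=-0.5000 | (2,7) | tMaxX 0.2078 tMaxY 1.2000 | tΔX 1.1547 tΔY 2.0000
    t=0.2078 [x] (1,7)
    t=1.2000 [y] (1,6)
    t=1.3625 [x] (0,6) — stop
  → r_1 = 1.3625
beam 2: φ=-90°, α=255°
  cosα=-0.2588 sinα=-0.9659 | (2,7) | tMaxX 0.6955 tMaxY 0.6212 | tΔX 3.8637 tΔY 1.0353
    t=0.6212 [y] (2,6)
    t=0.6955 [x] (1,6)
    t=1.6564 [y] (1,5)
    t=2.6917 [y] (1,4) — stop
  → r_2 = 2.6917
beam 3: φ=-45°, α=300°
  cosα=0.5000 sinα=-0.8660 | (2,7) | tMaxX 1.6400 tMaxY 0.6928 | tΔX 2.0000 tΔY 1.1547
    t=0.6928 [y] (2,6)
    t=1.6400 [x] (3,6)
    t=1.8475 [y] (3,5)
    t=3.0022 [y] (3,4)
    t=3.6400 [x] (4,4)
    t=4.1569 [y] (4,3) — stop
  → r_3 = 4.1569
beam 4: φ=0°, α=345°
  cosα=0.9659 sinα=-0.2588 | (2,7) | tMaxX 0.8489 tMaxY 2.3182 | tΔX 1.0353 tΔY 3.8637
    t=0.8489 [x] (3,7) — stop
  → r_4 = 0.8489
beam 5: φ=45°, α=30°
  cosα=0.8660 sinα=0.5000 | (2,7) | tMaxX 0.9469 tMaxY 0.8000 | tΔX 1.1547 tΔY 2.0000
    t=0.8000 [y] (2,8) — stop
  → r_5 = 0.8000
beam 6: φ=90°, α=75°
  cosα=0.2588 sinα=0.9659 | (2,7) | tMaxX 3.1682 tMaxY 0.4141 | tΔX 3.8637 tΔY 1.0353
    t=0.4141 [y] (2,8) — stop
  → r_6 = 0.4141
beam 7: φ=135°, α=120°
  cosα=-0.5000 sinα=0.8660 | (2,7) | tMaxX 0.3600 tMaxY 0.4619 | tΔX 2.0000 tΔY 1.1547
    t=0.3600 [x] (1,7)
    t=0.4619 [y] (1,8) — stop
  → r_7 = 0.4619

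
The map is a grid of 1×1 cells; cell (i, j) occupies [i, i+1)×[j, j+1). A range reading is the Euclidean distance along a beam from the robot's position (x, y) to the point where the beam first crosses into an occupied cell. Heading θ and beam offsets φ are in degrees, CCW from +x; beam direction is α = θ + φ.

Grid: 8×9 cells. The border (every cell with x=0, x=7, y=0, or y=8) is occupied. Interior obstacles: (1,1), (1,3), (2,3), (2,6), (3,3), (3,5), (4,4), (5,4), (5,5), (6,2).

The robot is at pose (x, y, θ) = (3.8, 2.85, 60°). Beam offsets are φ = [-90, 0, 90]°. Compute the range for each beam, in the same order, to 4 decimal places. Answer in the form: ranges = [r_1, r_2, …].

beam 1: φ=-90°, α=330°
  dir = (cos 330°, sin 330°) = (0.8660, -0.5000); from cell (3,2)
  next x-line at t=0.2309, next y-line at t=1.7000; Δt_x=1.1547, Δt_y=2.0000
    x: enter (4,2) at t=0.2309
    x: enter (5,2) at t=1.3856
    y: enter (5,1) at t=1.7000
    x: enter (6,1) at t=2.5403
    x: enter (7,1) at t=3.6950 ← occupied
  → r_1 = 3.6950
beam 2: φ=0°, α=60°
  dir = (cos 60°, sin 60°) = (0.5000, 0.8660); from cell (3,2)
  next x-line at t=0.4000, next y-line at t=0.1732; Δt_x=2.0000, Δt_y=1.1547
    y: enter (3,3) at t=0.1732 ← occupied
  → r_2 = 0.1732
beam 3: φ=90°, α=150°
  dir = (cos 150°, sin 150°) = (-0.8660, 0.5000); from cell (3,2)
  next x-line at t=0.9238, next y-line at t=0.3000; Δt_x=1.1547, Δt_y=2.0000
    y: enter (3,3) at t=0.3000 ← occupied
  → r_3 = 0.3000

ranges = [3.6950, 0.1732, 0.3000]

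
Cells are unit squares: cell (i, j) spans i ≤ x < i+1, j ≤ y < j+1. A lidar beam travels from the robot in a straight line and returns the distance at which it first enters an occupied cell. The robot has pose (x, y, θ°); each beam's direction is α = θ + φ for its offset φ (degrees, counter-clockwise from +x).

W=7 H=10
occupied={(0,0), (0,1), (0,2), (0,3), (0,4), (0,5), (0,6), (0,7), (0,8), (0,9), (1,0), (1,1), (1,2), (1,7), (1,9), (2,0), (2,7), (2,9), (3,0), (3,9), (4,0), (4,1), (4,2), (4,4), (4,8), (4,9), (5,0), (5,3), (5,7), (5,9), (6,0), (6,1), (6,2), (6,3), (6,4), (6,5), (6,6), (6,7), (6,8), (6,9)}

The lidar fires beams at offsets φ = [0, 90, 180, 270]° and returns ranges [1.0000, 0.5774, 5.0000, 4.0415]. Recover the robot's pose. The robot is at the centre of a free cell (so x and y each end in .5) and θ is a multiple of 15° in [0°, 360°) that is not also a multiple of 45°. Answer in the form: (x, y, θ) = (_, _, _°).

Enumerate (i+0.5, j+0.5, θ) over the 30 free cells and 16 admissible headings. For each, cast all 4 beams and compare to the given ranges.
  (3.5, 5.5, 105°): beam 1 = 1.9319 ≠ 1.0000 ✗
  (2.5, 8.5, 195°): beam 1 = 1.5529 ≠ 1.0000 ✗
  (4.5, 3.5, 330°): beam 1 = 0.5774 ≠ 1.0000 ✗
  …
  (1.5, 5.5, 120°): r_1=1.0000, r_2=0.5774, r_3=5.0000, r_4=4.0415 — all match ✓
Unique over the lattice → pose = (1.5, 5.5, 120°).

(x, y, θ) = (1.5, 5.5, 120°)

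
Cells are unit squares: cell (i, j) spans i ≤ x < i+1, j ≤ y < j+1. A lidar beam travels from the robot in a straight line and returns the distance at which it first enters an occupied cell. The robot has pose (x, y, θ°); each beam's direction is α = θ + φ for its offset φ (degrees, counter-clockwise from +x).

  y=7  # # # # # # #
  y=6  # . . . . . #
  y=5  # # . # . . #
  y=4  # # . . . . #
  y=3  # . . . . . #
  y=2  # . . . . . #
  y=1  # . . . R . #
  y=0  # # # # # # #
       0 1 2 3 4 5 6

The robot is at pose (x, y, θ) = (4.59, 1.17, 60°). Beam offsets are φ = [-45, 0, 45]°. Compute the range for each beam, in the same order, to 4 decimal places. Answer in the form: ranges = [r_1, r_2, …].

beam 1: φ=-45°, α=15°
  d=(0.9659,0.2588)  start (4,1)  tX=0.4245 tY=3.2069  stride 1/|dx|=1.0353 1/|dy|=3.8637
    cross x-line → (5,1), t=0.4245
    cross x-line → (6,1), t=1.4597 (wall)
  → r_1 = 1.4597
beam 2: φ=0°, α=60°
  d=(0.5000,0.8660)  start (4,1)  tX=0.8200 tY=0.9584  stride 1/|dx|=2.0000 1/|dy|=1.1547
    cross x-line → (5,1), t=0.8200
    cross y-line → (5,2), t=0.9584
    cross y-line → (5,3), t=2.1131
    cross x-line → (6,3), t=2.8200 (wall)
  → r_2 = 2.8200
beam 3: φ=45°, α=105°
  d=(-0.2588,0.9659)  start (4,1)  tX=2.2796 tY=0.8593  stride 1/|dx|=3.8637 1/|dy|=1.0353
    cross y-line → (4,2), t=0.8593
    cross y-line → (4,3), t=1.8946
    cross x-line → (3,3), t=2.2796
    cross y-line → (3,4), t=2.9298
    cross y-line → (3,5), t=3.9651 (wall)
  → r_3 = 3.9651

ranges = [1.4597, 2.8200, 3.9651]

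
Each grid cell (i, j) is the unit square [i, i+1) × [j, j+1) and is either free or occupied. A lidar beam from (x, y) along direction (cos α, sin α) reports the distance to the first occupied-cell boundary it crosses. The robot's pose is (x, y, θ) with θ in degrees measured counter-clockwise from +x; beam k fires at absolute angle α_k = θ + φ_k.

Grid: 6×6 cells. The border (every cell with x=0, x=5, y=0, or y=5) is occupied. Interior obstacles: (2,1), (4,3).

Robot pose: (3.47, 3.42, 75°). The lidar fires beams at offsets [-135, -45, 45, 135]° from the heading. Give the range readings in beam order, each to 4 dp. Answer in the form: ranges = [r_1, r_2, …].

ranges = [2.7944, 0.6120, 1.8244, 2.8521]

beam 1: φ=-135°, α=300°
  dir = (cos 300°, sin 300°) = (0.5000, -0.8660); from cell (3,3)
  next x-line at t=1.0600, next y-line at t=0.4850; Δt_x=2.0000, Δt_y=1.1547
    y: enter (3,2) at t=0.4850
    x: enter (4,2) at t=1.0600
    y: enter (4,1) at t=1.6397
    y: enter (4,0) at t=2.7944 ← occupied
  → r_1 = 2.7944
beam 2: φ=-45°, α=30°
  dir = (cos 30°, sin 30°) = (0.8660, 0.5000); from cell (3,3)
  next x-line at t=0.6120, next y-line at t=1.1600; Δt_x=1.1547, Δt_y=2.0000
    x: enter (4,3) at t=0.6120 ← occupied
  → r_2 = 0.6120
beam 3: φ=45°, α=120°
  dir = (cos 120°, sin 120°) = (-0.5000, 0.8660); from cell (3,3)
  next x-line at t=0.9400, next y-line at t=0.6697; Δt_x=2.0000, Δt_y=1.1547
    y: enter (3,4) at t=0.6697
    x: enter (2,4) at t=0.9400
    y: enter (2,5) at t=1.8244 ← occupied
  → r_3 = 1.8244
beam 4: φ=135°, α=210°
  dir = (cos 210°, sin 210°) = (-0.8660, -0.5000); from cell (3,3)
  next x-line at t=0.5427, next y-line at t=0.8400; Δt_x=1.1547, Δt_y=2.0000
    x: enter (2,3) at t=0.5427
    y: enter (2,2) at t=0.8400
    x: enter (1,2) at t=1.6974
    y: enter (1,1) at t=2.8400
    x: enter (0,1) at t=2.8521 ← occupied
  → r_4 = 2.8521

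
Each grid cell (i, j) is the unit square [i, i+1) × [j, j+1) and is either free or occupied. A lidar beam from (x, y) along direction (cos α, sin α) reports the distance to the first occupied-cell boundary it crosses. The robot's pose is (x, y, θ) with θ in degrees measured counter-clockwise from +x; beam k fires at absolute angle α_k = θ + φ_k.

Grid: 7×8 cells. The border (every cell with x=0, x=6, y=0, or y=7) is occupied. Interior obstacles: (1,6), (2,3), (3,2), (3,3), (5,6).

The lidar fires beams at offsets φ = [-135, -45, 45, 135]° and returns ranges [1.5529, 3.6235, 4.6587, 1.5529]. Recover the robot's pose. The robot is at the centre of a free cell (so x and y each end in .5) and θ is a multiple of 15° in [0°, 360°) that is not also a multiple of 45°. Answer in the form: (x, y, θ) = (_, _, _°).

Candidates: 25 free-cell centres × 16 headings = 400 poses. Raycast each; keep the one whose scan matches to 4 dp.
  (1.5, 4.5, 75°): beam 1 = 1.0000 ≠ 1.5529 ✗
  (3.5, 5.5, 285°): beam 1 = 1.7321 ≠ 1.5529 ✗
  (4.5, 2.5, 240°): beam 1 = 4.6587 ≠ 1.5529 ✗
  …
  (4.5, 5.5, 240°): r_1=1.5529, r_2=3.6235, r_3=4.6587, r_4=1.5529 — all match ✓
Unique over the lattice → pose = (4.5, 5.5, 240°).

(x, y, θ) = (4.5, 5.5, 240°)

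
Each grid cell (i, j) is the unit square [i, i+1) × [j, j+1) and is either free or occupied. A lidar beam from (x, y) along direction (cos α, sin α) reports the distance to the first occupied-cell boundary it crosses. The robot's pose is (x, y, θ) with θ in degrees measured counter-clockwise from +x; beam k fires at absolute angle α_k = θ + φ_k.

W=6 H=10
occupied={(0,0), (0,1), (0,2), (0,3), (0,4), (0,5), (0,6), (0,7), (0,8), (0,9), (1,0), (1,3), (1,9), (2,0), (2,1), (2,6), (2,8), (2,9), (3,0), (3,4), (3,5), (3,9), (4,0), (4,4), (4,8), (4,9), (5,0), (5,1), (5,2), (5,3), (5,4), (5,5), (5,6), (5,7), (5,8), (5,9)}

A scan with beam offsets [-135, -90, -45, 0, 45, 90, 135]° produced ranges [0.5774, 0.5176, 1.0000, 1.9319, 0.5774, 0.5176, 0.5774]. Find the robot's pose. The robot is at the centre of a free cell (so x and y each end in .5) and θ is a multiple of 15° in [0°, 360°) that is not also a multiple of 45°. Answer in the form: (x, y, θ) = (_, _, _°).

(x, y, θ) = (1.5, 8.5, 285°)

The pose lattice has 24·16 = 384 candidates. Test each by forward raycasting.
  (1.5, 4.5, 345°): beam 3 = 0.5774 ≠ 1.0000 ✗
  (1.5, 8.5, 300°): beam 1 = 0.5176 ≠ 0.5774 ✗
  (4.5, 6.5, 195°): beam 1 = 1.0000 ≠ 0.5774 ✗
  (1.5, 2.5, 255°): beam 3 = 0.5774 ≠ 1.0000 ✗
  …
  (1.5, 8.5, 285°): r_1=0.5774, r_2=0.5176, r_3=1.0000, r_4=1.9319, r_5=0.5774, r_6=0.5176, r_7=0.5774 — all match ✓
Only this pose fits every beam.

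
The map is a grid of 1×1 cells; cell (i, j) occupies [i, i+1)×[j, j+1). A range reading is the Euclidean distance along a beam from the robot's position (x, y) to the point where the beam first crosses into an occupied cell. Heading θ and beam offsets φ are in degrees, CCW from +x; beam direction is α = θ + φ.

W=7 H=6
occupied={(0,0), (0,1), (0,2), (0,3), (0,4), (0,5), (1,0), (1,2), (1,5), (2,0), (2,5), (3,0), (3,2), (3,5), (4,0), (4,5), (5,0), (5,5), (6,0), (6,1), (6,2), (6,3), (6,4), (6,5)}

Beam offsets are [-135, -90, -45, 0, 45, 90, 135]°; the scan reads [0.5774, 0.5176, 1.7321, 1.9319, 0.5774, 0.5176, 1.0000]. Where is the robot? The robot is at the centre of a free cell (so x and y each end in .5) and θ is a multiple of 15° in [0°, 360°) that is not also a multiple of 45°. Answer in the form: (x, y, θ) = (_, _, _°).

The pose lattice has 18·16 = 288 candidates. Test each by forward raycasting.
  (1.5, 3.5, 345°): beam 3 = 0.5774 ≠ 1.7321 ✗
  (5.5, 3.5, 150°): beam 1 = 0.5176 ≠ 0.5774 ✗
  (2.5, 4.5, 30°): beam 1 = 1.9319 ≠ 0.5774 ✗
  (4.5, 4.5, 75°): beam 1 = 3.0000 ≠ 0.5774 ✗
  (4.5, 3.5, 195°): beam 1 = 1.7321 ≠ 0.5774 ✗
  …
  (3.5, 1.5, 195°): r_1=0.5774, r_2=0.5176, r_3=1.7321, r_4=1.9319, r_5=0.5774, r_6=0.5176, r_7=1.0000 — all match ✓
Only this pose fits every beam.

(x, y, θ) = (3.5, 1.5, 195°)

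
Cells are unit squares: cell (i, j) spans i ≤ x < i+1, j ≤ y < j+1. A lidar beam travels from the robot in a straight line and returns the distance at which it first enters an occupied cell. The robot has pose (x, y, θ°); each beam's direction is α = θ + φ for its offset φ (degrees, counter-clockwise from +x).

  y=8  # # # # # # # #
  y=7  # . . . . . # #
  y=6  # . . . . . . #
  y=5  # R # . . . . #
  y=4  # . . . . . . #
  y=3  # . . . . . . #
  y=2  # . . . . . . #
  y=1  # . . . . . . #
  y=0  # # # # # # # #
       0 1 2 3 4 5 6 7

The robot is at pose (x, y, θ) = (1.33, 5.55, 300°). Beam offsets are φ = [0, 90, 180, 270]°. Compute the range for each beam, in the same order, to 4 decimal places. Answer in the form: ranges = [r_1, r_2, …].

ranges = [5.2539, 0.7736, 0.6600, 0.3811]

beam 1: φ=0°, α=300°
  d=(0.5000,-0.8660)  start (1,5)  tX=1.3400 tY=0.6351  stride 1/|dx|=2.0000 1/|dy|=1.1547
    cross y-line → (1,4), t=0.6351
    cross x-line → (2,4), t=1.3400
    cross y-line → (2,3), t=1.7898
    cross y-line → (2,2), t=2.9445
    cross x-line → (3,2), t=3.3400
    cross y-line → (3,1), t=4.0992
    cross y-line → (3,0), t=5.2539 (wall)
  → r_1 = 5.2539
beam 2: φ=90°, α=30°
  d=(0.8660,0.5000)  start (1,5)  tX=0.7736 tY=0.9000  stride 1/|dx|=1.1547 1/|dy|=2.0000
    cross x-line → (2,5), t=0.7736 (wall)
  → r_2 = 0.7736
beam 3: φ=180°, α=120°
  d=(-0.5000,0.8660)  start (1,5)  tX=0.6600 tY=0.5196  stride 1/|dx|=2.0000 1/|dy|=1.1547
    cross y-line → (1,6), t=0.5196
    cross x-line → (0,6), t=0.6600 (wall)
  → r_3 = 0.6600
beam 4: φ=270°, α=210°
  d=(-0.8660,-0.5000)  start (1,5)  tX=0.3811 tY=1.1000  stride 1/|dx|=1.1547 1/|dy|=2.0000
    cross x-line → (0,5), t=0.3811 (wall)
  → r_4 = 0.3811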